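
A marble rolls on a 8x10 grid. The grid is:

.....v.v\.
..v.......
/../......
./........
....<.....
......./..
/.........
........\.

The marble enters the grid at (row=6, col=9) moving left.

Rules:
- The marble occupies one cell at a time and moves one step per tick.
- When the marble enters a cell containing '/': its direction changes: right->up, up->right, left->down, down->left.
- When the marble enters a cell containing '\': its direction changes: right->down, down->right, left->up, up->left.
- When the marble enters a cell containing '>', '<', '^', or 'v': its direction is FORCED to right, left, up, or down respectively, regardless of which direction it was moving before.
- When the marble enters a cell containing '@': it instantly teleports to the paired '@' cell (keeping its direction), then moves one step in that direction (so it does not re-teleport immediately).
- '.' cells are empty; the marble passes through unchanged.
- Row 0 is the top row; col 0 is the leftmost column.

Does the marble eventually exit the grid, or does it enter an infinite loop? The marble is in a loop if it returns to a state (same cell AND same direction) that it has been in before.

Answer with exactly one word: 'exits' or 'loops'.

Answer: exits

Derivation:
Step 1: enter (6,9), '.' pass, move left to (6,8)
Step 2: enter (6,8), '.' pass, move left to (6,7)
Step 3: enter (6,7), '.' pass, move left to (6,6)
Step 4: enter (6,6), '.' pass, move left to (6,5)
Step 5: enter (6,5), '.' pass, move left to (6,4)
Step 6: enter (6,4), '.' pass, move left to (6,3)
Step 7: enter (6,3), '.' pass, move left to (6,2)
Step 8: enter (6,2), '.' pass, move left to (6,1)
Step 9: enter (6,1), '.' pass, move left to (6,0)
Step 10: enter (6,0), '/' deflects left->down, move down to (7,0)
Step 11: enter (7,0), '.' pass, move down to (8,0)
Step 12: at (8,0) — EXIT via bottom edge, pos 0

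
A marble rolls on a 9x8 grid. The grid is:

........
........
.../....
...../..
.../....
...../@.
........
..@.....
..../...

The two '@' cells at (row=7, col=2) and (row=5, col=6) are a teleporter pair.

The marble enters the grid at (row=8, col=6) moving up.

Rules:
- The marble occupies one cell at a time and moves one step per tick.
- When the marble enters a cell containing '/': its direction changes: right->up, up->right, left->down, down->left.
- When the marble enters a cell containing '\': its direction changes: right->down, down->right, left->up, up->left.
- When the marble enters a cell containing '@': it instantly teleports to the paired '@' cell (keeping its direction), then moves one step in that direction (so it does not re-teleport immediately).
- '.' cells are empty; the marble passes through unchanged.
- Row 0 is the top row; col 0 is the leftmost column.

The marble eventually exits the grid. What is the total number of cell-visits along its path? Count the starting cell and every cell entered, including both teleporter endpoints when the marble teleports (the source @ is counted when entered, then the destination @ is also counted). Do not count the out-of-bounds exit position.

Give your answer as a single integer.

Answer: 12

Derivation:
Step 1: enter (8,6), '.' pass, move up to (7,6)
Step 2: enter (7,6), '.' pass, move up to (6,6)
Step 3: enter (6,6), '.' pass, move up to (5,6)
Step 4: enter (5,6), '@' teleport (5,6)->(7,2), also enter (7,2), move up to (6,2)
Step 5: enter (6,2), '.' pass, move up to (5,2)
Step 6: enter (5,2), '.' pass, move up to (4,2)
Step 7: enter (4,2), '.' pass, move up to (3,2)
Step 8: enter (3,2), '.' pass, move up to (2,2)
Step 9: enter (2,2), '.' pass, move up to (1,2)
Step 10: enter (1,2), '.' pass, move up to (0,2)
Step 11: enter (0,2), '.' pass, move up to (-1,2)
Step 12: at (-1,2) — EXIT via top edge, pos 2
Path length (cell visits): 12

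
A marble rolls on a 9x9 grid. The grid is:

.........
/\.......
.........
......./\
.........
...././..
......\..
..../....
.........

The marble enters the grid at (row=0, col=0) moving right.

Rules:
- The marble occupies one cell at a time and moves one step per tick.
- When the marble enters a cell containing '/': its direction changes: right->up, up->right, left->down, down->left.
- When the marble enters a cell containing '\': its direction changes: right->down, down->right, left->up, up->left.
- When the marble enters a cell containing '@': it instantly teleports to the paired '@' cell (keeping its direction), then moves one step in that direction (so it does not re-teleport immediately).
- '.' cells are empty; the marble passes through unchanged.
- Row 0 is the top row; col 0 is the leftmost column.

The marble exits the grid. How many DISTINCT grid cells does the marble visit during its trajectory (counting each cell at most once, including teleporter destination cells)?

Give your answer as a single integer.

Answer: 9

Derivation:
Step 1: enter (0,0), '.' pass, move right to (0,1)
Step 2: enter (0,1), '.' pass, move right to (0,2)
Step 3: enter (0,2), '.' pass, move right to (0,3)
Step 4: enter (0,3), '.' pass, move right to (0,4)
Step 5: enter (0,4), '.' pass, move right to (0,5)
Step 6: enter (0,5), '.' pass, move right to (0,6)
Step 7: enter (0,6), '.' pass, move right to (0,7)
Step 8: enter (0,7), '.' pass, move right to (0,8)
Step 9: enter (0,8), '.' pass, move right to (0,9)
Step 10: at (0,9) — EXIT via right edge, pos 0
Distinct cells visited: 9 (path length 9)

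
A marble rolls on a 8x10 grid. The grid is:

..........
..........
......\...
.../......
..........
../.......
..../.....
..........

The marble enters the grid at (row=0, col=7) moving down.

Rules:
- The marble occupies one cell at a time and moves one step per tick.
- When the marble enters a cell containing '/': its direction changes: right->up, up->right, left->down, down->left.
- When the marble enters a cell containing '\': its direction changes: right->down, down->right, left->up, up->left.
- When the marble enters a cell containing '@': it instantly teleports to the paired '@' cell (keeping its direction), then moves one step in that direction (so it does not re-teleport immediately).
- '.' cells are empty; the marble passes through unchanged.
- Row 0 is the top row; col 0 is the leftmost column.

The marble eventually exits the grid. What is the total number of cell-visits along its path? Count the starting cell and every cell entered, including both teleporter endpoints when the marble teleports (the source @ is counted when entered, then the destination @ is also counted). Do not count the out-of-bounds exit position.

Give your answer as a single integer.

Step 1: enter (0,7), '.' pass, move down to (1,7)
Step 2: enter (1,7), '.' pass, move down to (2,7)
Step 3: enter (2,7), '.' pass, move down to (3,7)
Step 4: enter (3,7), '.' pass, move down to (4,7)
Step 5: enter (4,7), '.' pass, move down to (5,7)
Step 6: enter (5,7), '.' pass, move down to (6,7)
Step 7: enter (6,7), '.' pass, move down to (7,7)
Step 8: enter (7,7), '.' pass, move down to (8,7)
Step 9: at (8,7) — EXIT via bottom edge, pos 7
Path length (cell visits): 8

Answer: 8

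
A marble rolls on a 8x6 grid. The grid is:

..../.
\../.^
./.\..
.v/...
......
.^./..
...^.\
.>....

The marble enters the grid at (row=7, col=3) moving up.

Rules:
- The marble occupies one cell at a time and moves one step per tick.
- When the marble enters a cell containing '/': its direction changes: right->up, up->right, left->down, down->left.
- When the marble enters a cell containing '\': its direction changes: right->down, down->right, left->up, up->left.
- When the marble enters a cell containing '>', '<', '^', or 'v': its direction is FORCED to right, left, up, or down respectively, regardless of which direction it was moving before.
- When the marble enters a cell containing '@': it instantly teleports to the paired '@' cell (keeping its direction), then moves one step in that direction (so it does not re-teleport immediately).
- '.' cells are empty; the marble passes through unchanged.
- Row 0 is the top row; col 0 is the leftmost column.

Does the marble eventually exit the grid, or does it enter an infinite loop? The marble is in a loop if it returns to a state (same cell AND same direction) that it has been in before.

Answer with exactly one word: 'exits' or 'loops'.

Step 1: enter (7,3), '.' pass, move up to (6,3)
Step 2: enter (6,3), '^' forces up->up, move up to (5,3)
Step 3: enter (5,3), '/' deflects up->right, move right to (5,4)
Step 4: enter (5,4), '.' pass, move right to (5,5)
Step 5: enter (5,5), '.' pass, move right to (5,6)
Step 6: at (5,6) — EXIT via right edge, pos 5

Answer: exits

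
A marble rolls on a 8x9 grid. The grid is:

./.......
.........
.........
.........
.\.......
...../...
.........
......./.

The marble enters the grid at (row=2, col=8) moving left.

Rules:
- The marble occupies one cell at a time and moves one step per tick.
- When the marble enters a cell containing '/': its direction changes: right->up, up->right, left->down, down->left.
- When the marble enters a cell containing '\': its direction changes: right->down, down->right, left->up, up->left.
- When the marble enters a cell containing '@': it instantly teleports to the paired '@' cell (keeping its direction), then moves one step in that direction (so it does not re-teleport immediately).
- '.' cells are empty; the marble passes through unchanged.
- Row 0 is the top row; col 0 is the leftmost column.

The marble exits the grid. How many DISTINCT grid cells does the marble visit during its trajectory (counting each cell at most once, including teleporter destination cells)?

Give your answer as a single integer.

Answer: 9

Derivation:
Step 1: enter (2,8), '.' pass, move left to (2,7)
Step 2: enter (2,7), '.' pass, move left to (2,6)
Step 3: enter (2,6), '.' pass, move left to (2,5)
Step 4: enter (2,5), '.' pass, move left to (2,4)
Step 5: enter (2,4), '.' pass, move left to (2,3)
Step 6: enter (2,3), '.' pass, move left to (2,2)
Step 7: enter (2,2), '.' pass, move left to (2,1)
Step 8: enter (2,1), '.' pass, move left to (2,0)
Step 9: enter (2,0), '.' pass, move left to (2,-1)
Step 10: at (2,-1) — EXIT via left edge, pos 2
Distinct cells visited: 9 (path length 9)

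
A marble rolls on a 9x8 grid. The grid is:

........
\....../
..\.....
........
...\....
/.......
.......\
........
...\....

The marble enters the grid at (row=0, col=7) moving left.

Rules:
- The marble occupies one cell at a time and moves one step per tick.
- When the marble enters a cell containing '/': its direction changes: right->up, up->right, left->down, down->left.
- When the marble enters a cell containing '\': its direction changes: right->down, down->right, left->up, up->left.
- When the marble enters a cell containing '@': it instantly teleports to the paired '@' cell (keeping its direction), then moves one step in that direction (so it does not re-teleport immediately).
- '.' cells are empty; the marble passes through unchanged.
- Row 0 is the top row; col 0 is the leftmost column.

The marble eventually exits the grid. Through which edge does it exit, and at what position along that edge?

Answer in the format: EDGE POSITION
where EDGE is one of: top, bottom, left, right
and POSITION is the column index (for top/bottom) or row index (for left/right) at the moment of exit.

Answer: left 0

Derivation:
Step 1: enter (0,7), '.' pass, move left to (0,6)
Step 2: enter (0,6), '.' pass, move left to (0,5)
Step 3: enter (0,5), '.' pass, move left to (0,4)
Step 4: enter (0,4), '.' pass, move left to (0,3)
Step 5: enter (0,3), '.' pass, move left to (0,2)
Step 6: enter (0,2), '.' pass, move left to (0,1)
Step 7: enter (0,1), '.' pass, move left to (0,0)
Step 8: enter (0,0), '.' pass, move left to (0,-1)
Step 9: at (0,-1) — EXIT via left edge, pos 0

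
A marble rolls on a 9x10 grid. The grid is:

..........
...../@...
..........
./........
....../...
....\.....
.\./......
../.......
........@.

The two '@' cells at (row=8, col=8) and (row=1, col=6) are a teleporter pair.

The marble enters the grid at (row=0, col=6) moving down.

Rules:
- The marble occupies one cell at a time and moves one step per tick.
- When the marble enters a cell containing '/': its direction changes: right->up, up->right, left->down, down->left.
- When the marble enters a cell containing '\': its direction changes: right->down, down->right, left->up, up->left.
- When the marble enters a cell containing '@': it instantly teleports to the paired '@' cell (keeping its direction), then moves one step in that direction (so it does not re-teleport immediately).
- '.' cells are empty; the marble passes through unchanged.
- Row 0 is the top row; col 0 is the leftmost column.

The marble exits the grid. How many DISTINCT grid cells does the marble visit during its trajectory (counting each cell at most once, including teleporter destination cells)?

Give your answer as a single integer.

Step 1: enter (0,6), '.' pass, move down to (1,6)
Step 2: enter (1,6), '@' teleport (1,6)->(8,8), also enter (8,8), move down to (9,8)
Step 3: at (9,8) — EXIT via bottom edge, pos 8
Distinct cells visited: 3 (path length 3)

Answer: 3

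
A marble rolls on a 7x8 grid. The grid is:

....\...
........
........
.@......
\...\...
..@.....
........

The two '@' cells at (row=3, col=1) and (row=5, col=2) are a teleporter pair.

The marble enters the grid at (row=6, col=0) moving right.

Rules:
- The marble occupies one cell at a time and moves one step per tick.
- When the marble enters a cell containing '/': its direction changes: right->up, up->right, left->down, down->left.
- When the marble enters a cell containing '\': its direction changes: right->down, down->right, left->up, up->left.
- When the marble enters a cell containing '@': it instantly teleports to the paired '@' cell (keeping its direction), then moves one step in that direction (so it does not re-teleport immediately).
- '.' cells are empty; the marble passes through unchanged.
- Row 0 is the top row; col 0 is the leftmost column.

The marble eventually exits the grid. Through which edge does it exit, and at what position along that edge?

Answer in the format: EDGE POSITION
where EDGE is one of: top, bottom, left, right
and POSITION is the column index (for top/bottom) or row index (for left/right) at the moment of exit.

Step 1: enter (6,0), '.' pass, move right to (6,1)
Step 2: enter (6,1), '.' pass, move right to (6,2)
Step 3: enter (6,2), '.' pass, move right to (6,3)
Step 4: enter (6,3), '.' pass, move right to (6,4)
Step 5: enter (6,4), '.' pass, move right to (6,5)
Step 6: enter (6,5), '.' pass, move right to (6,6)
Step 7: enter (6,6), '.' pass, move right to (6,7)
Step 8: enter (6,7), '.' pass, move right to (6,8)
Step 9: at (6,8) — EXIT via right edge, pos 6

Answer: right 6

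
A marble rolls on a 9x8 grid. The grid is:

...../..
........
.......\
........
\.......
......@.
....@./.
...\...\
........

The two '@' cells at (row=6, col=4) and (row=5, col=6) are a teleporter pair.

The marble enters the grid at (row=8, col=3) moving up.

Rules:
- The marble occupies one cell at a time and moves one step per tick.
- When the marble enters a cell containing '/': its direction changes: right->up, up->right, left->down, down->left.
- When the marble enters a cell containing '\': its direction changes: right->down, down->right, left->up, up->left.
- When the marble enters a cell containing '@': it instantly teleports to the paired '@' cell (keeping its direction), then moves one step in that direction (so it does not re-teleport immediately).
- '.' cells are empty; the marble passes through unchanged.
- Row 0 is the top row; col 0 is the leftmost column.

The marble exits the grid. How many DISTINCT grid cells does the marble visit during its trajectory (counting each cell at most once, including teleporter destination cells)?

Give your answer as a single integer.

Step 1: enter (8,3), '.' pass, move up to (7,3)
Step 2: enter (7,3), '\' deflects up->left, move left to (7,2)
Step 3: enter (7,2), '.' pass, move left to (7,1)
Step 4: enter (7,1), '.' pass, move left to (7,0)
Step 5: enter (7,0), '.' pass, move left to (7,-1)
Step 6: at (7,-1) — EXIT via left edge, pos 7
Distinct cells visited: 5 (path length 5)

Answer: 5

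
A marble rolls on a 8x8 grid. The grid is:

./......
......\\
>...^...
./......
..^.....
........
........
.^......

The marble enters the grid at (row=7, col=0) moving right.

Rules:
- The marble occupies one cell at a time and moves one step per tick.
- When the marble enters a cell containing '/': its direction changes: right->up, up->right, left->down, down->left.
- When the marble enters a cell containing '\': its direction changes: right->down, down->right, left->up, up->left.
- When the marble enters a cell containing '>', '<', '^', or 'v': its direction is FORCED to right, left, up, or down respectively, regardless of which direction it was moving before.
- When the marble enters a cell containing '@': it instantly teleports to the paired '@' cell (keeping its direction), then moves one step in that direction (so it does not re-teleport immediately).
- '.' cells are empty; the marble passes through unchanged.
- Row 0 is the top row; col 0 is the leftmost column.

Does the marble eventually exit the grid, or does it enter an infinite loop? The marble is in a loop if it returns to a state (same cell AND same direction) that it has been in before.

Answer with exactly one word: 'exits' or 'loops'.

Answer: exits

Derivation:
Step 1: enter (7,0), '.' pass, move right to (7,1)
Step 2: enter (7,1), '^' forces right->up, move up to (6,1)
Step 3: enter (6,1), '.' pass, move up to (5,1)
Step 4: enter (5,1), '.' pass, move up to (4,1)
Step 5: enter (4,1), '.' pass, move up to (3,1)
Step 6: enter (3,1), '/' deflects up->right, move right to (3,2)
Step 7: enter (3,2), '.' pass, move right to (3,3)
Step 8: enter (3,3), '.' pass, move right to (3,4)
Step 9: enter (3,4), '.' pass, move right to (3,5)
Step 10: enter (3,5), '.' pass, move right to (3,6)
Step 11: enter (3,6), '.' pass, move right to (3,7)
Step 12: enter (3,7), '.' pass, move right to (3,8)
Step 13: at (3,8) — EXIT via right edge, pos 3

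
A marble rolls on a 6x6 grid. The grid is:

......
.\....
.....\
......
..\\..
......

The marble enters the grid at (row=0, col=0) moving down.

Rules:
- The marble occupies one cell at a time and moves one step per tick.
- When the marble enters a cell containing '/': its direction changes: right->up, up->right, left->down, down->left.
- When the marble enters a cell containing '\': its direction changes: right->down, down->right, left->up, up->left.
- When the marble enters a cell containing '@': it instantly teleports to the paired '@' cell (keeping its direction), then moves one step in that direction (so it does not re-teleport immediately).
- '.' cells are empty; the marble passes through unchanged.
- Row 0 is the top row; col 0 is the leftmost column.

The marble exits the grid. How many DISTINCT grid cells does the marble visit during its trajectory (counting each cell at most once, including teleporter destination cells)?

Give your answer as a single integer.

Answer: 6

Derivation:
Step 1: enter (0,0), '.' pass, move down to (1,0)
Step 2: enter (1,0), '.' pass, move down to (2,0)
Step 3: enter (2,0), '.' pass, move down to (3,0)
Step 4: enter (3,0), '.' pass, move down to (4,0)
Step 5: enter (4,0), '.' pass, move down to (5,0)
Step 6: enter (5,0), '.' pass, move down to (6,0)
Step 7: at (6,0) — EXIT via bottom edge, pos 0
Distinct cells visited: 6 (path length 6)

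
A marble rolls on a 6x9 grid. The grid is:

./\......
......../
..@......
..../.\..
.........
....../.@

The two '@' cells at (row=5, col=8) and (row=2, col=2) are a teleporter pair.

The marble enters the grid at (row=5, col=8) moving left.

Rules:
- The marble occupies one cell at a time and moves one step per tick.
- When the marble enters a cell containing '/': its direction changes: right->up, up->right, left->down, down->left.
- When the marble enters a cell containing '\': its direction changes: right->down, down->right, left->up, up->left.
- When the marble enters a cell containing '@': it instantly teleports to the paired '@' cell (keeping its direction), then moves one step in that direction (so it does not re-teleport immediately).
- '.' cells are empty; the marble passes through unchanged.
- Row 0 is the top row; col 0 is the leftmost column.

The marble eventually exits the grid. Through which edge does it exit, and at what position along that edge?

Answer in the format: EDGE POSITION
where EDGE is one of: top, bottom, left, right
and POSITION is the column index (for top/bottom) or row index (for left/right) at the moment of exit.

Step 1: enter (5,8), '@' teleport (5,8)->(2,2), also enter (2,2), move left to (2,1)
Step 2: enter (2,1), '.' pass, move left to (2,0)
Step 3: enter (2,0), '.' pass, move left to (2,-1)
Step 4: at (2,-1) — EXIT via left edge, pos 2

Answer: left 2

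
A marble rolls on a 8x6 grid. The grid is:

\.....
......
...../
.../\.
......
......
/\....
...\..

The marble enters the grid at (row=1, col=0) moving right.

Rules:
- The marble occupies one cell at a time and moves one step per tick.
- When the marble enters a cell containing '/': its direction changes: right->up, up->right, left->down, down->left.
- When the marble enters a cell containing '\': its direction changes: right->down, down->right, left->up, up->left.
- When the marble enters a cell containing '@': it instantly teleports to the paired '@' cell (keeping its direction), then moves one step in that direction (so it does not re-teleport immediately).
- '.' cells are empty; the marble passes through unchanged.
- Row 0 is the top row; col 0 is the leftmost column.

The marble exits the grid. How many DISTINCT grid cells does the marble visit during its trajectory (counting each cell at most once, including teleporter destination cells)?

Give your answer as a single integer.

Step 1: enter (1,0), '.' pass, move right to (1,1)
Step 2: enter (1,1), '.' pass, move right to (1,2)
Step 3: enter (1,2), '.' pass, move right to (1,3)
Step 4: enter (1,3), '.' pass, move right to (1,4)
Step 5: enter (1,4), '.' pass, move right to (1,5)
Step 6: enter (1,5), '.' pass, move right to (1,6)
Step 7: at (1,6) — EXIT via right edge, pos 1
Distinct cells visited: 6 (path length 6)

Answer: 6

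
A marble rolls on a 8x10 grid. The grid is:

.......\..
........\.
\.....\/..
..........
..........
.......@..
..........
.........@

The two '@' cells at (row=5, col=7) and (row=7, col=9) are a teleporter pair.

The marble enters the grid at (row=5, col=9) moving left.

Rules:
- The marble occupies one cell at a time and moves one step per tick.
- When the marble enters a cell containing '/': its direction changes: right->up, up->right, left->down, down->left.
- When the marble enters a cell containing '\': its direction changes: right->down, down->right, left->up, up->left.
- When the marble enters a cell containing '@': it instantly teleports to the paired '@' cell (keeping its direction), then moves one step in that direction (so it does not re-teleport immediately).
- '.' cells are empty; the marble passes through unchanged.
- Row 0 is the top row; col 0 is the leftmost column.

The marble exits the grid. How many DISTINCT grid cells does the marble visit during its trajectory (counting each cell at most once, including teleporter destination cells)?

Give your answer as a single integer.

Step 1: enter (5,9), '.' pass, move left to (5,8)
Step 2: enter (5,8), '.' pass, move left to (5,7)
Step 3: enter (5,7), '@' teleport (5,7)->(7,9), also enter (7,9), move left to (7,8)
Step 4: enter (7,8), '.' pass, move left to (7,7)
Step 5: enter (7,7), '.' pass, move left to (7,6)
Step 6: enter (7,6), '.' pass, move left to (7,5)
Step 7: enter (7,5), '.' pass, move left to (7,4)
Step 8: enter (7,4), '.' pass, move left to (7,3)
Step 9: enter (7,3), '.' pass, move left to (7,2)
Step 10: enter (7,2), '.' pass, move left to (7,1)
Step 11: enter (7,1), '.' pass, move left to (7,0)
Step 12: enter (7,0), '.' pass, move left to (7,-1)
Step 13: at (7,-1) — EXIT via left edge, pos 7
Distinct cells visited: 13 (path length 13)

Answer: 13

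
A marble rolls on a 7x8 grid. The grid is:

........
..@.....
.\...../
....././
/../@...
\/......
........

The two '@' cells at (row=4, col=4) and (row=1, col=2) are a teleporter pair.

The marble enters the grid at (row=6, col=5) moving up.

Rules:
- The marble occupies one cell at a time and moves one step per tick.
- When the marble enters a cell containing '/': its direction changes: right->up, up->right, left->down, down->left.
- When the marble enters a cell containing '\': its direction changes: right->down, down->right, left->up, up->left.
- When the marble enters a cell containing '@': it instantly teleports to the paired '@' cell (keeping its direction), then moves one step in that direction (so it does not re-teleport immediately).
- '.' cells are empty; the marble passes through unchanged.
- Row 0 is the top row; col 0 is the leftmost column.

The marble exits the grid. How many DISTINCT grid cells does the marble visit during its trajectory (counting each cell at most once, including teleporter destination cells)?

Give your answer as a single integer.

Step 1: enter (6,5), '.' pass, move up to (5,5)
Step 2: enter (5,5), '.' pass, move up to (4,5)
Step 3: enter (4,5), '.' pass, move up to (3,5)
Step 4: enter (3,5), '/' deflects up->right, move right to (3,6)
Step 5: enter (3,6), '.' pass, move right to (3,7)
Step 6: enter (3,7), '/' deflects right->up, move up to (2,7)
Step 7: enter (2,7), '/' deflects up->right, move right to (2,8)
Step 8: at (2,8) — EXIT via right edge, pos 2
Distinct cells visited: 7 (path length 7)

Answer: 7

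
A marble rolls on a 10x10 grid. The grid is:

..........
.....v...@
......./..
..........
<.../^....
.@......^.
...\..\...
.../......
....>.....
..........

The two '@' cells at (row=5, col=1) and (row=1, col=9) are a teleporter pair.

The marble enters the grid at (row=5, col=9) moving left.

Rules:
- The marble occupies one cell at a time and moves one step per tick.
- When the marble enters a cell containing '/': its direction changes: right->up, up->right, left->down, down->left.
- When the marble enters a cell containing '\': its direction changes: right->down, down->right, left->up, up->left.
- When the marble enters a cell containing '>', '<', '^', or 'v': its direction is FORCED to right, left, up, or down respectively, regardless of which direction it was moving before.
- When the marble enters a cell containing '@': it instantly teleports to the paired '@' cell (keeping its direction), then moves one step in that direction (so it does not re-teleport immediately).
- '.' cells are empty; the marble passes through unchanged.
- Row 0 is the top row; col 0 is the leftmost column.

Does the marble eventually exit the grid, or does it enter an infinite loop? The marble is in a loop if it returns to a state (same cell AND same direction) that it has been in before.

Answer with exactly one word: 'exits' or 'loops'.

Answer: exits

Derivation:
Step 1: enter (5,9), '.' pass, move left to (5,8)
Step 2: enter (5,8), '^' forces left->up, move up to (4,8)
Step 3: enter (4,8), '.' pass, move up to (3,8)
Step 4: enter (3,8), '.' pass, move up to (2,8)
Step 5: enter (2,8), '.' pass, move up to (1,8)
Step 6: enter (1,8), '.' pass, move up to (0,8)
Step 7: enter (0,8), '.' pass, move up to (-1,8)
Step 8: at (-1,8) — EXIT via top edge, pos 8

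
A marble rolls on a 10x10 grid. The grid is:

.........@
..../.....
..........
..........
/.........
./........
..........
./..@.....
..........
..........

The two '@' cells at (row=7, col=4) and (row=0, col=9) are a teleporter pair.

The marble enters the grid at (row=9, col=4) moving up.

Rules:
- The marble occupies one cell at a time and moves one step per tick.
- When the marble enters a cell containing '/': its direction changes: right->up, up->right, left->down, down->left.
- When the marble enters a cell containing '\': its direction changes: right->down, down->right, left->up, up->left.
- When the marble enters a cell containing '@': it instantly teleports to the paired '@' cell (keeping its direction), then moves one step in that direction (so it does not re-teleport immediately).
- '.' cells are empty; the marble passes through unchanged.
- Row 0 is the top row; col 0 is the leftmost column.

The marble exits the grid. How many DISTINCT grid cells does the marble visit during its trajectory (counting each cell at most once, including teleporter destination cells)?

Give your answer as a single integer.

Answer: 4

Derivation:
Step 1: enter (9,4), '.' pass, move up to (8,4)
Step 2: enter (8,4), '.' pass, move up to (7,4)
Step 3: enter (7,4), '@' teleport (7,4)->(0,9), also enter (0,9), move up to (-1,9)
Step 4: at (-1,9) — EXIT via top edge, pos 9
Distinct cells visited: 4 (path length 4)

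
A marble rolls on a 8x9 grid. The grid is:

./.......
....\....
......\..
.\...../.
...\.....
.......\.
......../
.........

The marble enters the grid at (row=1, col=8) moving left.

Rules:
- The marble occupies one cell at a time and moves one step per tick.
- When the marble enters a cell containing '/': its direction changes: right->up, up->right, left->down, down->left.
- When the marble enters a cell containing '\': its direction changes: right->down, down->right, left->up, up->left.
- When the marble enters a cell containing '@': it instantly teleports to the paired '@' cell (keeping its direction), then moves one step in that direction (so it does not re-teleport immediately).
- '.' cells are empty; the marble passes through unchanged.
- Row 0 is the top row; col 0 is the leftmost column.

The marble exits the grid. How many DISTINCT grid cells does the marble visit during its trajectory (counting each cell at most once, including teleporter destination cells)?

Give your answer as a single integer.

Answer: 6

Derivation:
Step 1: enter (1,8), '.' pass, move left to (1,7)
Step 2: enter (1,7), '.' pass, move left to (1,6)
Step 3: enter (1,6), '.' pass, move left to (1,5)
Step 4: enter (1,5), '.' pass, move left to (1,4)
Step 5: enter (1,4), '\' deflects left->up, move up to (0,4)
Step 6: enter (0,4), '.' pass, move up to (-1,4)
Step 7: at (-1,4) — EXIT via top edge, pos 4
Distinct cells visited: 6 (path length 6)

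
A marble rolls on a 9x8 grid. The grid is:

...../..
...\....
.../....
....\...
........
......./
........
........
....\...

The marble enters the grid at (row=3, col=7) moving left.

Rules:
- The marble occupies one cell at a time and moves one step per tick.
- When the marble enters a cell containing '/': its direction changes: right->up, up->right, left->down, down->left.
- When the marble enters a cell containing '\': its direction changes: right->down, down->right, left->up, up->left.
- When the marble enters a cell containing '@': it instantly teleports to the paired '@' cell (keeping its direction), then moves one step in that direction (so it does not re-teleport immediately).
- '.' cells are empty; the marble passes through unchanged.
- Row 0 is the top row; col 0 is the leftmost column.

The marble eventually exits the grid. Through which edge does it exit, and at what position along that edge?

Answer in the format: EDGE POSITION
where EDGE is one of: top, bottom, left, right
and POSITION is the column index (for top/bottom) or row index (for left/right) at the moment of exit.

Answer: top 4

Derivation:
Step 1: enter (3,7), '.' pass, move left to (3,6)
Step 2: enter (3,6), '.' pass, move left to (3,5)
Step 3: enter (3,5), '.' pass, move left to (3,4)
Step 4: enter (3,4), '\' deflects left->up, move up to (2,4)
Step 5: enter (2,4), '.' pass, move up to (1,4)
Step 6: enter (1,4), '.' pass, move up to (0,4)
Step 7: enter (0,4), '.' pass, move up to (-1,4)
Step 8: at (-1,4) — EXIT via top edge, pos 4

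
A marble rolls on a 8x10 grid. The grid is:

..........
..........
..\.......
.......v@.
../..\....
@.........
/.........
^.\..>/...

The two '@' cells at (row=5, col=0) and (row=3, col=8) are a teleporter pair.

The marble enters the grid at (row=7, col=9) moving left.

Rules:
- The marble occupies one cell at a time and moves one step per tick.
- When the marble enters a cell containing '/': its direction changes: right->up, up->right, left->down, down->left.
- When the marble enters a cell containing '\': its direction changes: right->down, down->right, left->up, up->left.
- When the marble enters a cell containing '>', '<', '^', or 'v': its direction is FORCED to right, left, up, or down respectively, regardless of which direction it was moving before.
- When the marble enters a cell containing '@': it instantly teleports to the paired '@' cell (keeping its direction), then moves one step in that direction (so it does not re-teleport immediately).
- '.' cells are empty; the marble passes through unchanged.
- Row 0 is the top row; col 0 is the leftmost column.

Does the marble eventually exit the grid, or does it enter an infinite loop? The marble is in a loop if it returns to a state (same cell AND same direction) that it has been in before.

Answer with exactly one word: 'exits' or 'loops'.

Answer: exits

Derivation:
Step 1: enter (7,9), '.' pass, move left to (7,8)
Step 2: enter (7,8), '.' pass, move left to (7,7)
Step 3: enter (7,7), '.' pass, move left to (7,6)
Step 4: enter (7,6), '/' deflects left->down, move down to (8,6)
Step 5: at (8,6) — EXIT via bottom edge, pos 6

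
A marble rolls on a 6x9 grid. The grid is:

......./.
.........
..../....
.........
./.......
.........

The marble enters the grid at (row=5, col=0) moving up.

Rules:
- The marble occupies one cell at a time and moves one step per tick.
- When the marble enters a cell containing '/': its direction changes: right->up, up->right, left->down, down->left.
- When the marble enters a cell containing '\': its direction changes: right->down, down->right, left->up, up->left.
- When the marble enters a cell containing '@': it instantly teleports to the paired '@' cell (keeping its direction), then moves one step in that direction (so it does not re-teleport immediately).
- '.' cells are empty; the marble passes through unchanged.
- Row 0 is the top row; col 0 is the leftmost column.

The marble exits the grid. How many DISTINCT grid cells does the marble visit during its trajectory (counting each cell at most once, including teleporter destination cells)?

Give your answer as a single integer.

Step 1: enter (5,0), '.' pass, move up to (4,0)
Step 2: enter (4,0), '.' pass, move up to (3,0)
Step 3: enter (3,0), '.' pass, move up to (2,0)
Step 4: enter (2,0), '.' pass, move up to (1,0)
Step 5: enter (1,0), '.' pass, move up to (0,0)
Step 6: enter (0,0), '.' pass, move up to (-1,0)
Step 7: at (-1,0) — EXIT via top edge, pos 0
Distinct cells visited: 6 (path length 6)

Answer: 6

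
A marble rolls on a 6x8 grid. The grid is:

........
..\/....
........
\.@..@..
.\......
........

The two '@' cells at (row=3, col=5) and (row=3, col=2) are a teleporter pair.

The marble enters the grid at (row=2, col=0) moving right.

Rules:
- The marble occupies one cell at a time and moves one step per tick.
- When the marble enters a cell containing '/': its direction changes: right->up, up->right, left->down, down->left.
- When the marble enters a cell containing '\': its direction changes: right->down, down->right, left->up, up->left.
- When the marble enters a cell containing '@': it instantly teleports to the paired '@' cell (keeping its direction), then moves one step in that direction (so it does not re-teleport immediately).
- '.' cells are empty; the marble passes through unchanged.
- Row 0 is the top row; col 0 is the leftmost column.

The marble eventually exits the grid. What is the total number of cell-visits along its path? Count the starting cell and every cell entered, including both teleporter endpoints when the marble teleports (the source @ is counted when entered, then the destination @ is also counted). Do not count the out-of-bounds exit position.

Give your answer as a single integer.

Step 1: enter (2,0), '.' pass, move right to (2,1)
Step 2: enter (2,1), '.' pass, move right to (2,2)
Step 3: enter (2,2), '.' pass, move right to (2,3)
Step 4: enter (2,3), '.' pass, move right to (2,4)
Step 5: enter (2,4), '.' pass, move right to (2,5)
Step 6: enter (2,5), '.' pass, move right to (2,6)
Step 7: enter (2,6), '.' pass, move right to (2,7)
Step 8: enter (2,7), '.' pass, move right to (2,8)
Step 9: at (2,8) — EXIT via right edge, pos 2
Path length (cell visits): 8

Answer: 8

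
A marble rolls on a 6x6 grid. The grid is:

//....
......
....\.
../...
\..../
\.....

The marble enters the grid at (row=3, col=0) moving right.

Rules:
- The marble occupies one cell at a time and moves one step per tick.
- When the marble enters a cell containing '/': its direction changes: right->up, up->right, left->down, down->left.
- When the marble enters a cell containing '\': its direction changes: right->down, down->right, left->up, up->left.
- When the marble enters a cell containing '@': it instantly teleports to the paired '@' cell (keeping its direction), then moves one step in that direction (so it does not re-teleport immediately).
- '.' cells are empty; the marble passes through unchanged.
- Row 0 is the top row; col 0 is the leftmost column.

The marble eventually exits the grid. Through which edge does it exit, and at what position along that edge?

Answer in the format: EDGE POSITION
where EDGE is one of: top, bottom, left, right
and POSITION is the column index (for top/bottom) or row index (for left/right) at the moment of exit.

Step 1: enter (3,0), '.' pass, move right to (3,1)
Step 2: enter (3,1), '.' pass, move right to (3,2)
Step 3: enter (3,2), '/' deflects right->up, move up to (2,2)
Step 4: enter (2,2), '.' pass, move up to (1,2)
Step 5: enter (1,2), '.' pass, move up to (0,2)
Step 6: enter (0,2), '.' pass, move up to (-1,2)
Step 7: at (-1,2) — EXIT via top edge, pos 2

Answer: top 2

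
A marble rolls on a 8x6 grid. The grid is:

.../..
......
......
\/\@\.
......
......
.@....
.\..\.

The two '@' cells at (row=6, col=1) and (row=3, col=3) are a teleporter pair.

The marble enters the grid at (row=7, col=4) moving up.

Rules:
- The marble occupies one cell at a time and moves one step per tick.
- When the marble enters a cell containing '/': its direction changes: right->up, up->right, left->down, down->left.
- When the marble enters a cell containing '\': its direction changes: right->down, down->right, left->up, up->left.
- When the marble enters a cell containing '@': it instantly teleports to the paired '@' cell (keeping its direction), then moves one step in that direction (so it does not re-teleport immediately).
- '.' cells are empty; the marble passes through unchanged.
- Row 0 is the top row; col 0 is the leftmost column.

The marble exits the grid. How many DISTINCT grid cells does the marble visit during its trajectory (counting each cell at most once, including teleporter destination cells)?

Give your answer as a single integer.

Answer: 11

Derivation:
Step 1: enter (7,4), '\' deflects up->left, move left to (7,3)
Step 2: enter (7,3), '.' pass, move left to (7,2)
Step 3: enter (7,2), '.' pass, move left to (7,1)
Step 4: enter (7,1), '\' deflects left->up, move up to (6,1)
Step 5: enter (6,1), '@' teleport (6,1)->(3,3), also enter (3,3), move up to (2,3)
Step 6: enter (2,3), '.' pass, move up to (1,3)
Step 7: enter (1,3), '.' pass, move up to (0,3)
Step 8: enter (0,3), '/' deflects up->right, move right to (0,4)
Step 9: enter (0,4), '.' pass, move right to (0,5)
Step 10: enter (0,5), '.' pass, move right to (0,6)
Step 11: at (0,6) — EXIT via right edge, pos 0
Distinct cells visited: 11 (path length 11)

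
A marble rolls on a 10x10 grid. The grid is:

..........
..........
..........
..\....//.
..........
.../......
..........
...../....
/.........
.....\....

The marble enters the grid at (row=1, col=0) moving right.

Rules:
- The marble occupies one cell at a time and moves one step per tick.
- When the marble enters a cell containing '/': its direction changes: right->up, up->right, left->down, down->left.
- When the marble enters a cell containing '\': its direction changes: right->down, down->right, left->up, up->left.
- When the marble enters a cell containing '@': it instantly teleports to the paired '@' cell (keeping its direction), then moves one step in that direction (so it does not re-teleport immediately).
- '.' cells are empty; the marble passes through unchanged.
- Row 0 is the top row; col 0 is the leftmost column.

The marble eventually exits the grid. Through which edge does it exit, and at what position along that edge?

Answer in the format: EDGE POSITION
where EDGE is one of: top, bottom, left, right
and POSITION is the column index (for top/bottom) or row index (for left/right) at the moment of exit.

Step 1: enter (1,0), '.' pass, move right to (1,1)
Step 2: enter (1,1), '.' pass, move right to (1,2)
Step 3: enter (1,2), '.' pass, move right to (1,3)
Step 4: enter (1,3), '.' pass, move right to (1,4)
Step 5: enter (1,4), '.' pass, move right to (1,5)
Step 6: enter (1,5), '.' pass, move right to (1,6)
Step 7: enter (1,6), '.' pass, move right to (1,7)
Step 8: enter (1,7), '.' pass, move right to (1,8)
Step 9: enter (1,8), '.' pass, move right to (1,9)
Step 10: enter (1,9), '.' pass, move right to (1,10)
Step 11: at (1,10) — EXIT via right edge, pos 1

Answer: right 1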